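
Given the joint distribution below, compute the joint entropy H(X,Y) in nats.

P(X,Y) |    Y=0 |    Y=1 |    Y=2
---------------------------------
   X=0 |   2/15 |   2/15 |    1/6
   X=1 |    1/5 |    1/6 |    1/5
1.7783 nats

Joint entropy is H(X,Y) = -Σ_{x,y} p(x,y) log p(x,y).

Summing over all non-zero entries:
H(X,Y) = -[2/15·log_e(2/15) + 2/15·log_e(2/15) + 1/6·log_e(1/6) + 1/5·log_e(1/5) + 1/6·log_e(1/6) + 1/5·log_e(1/5)]
H(X,Y) = 1.7783 nats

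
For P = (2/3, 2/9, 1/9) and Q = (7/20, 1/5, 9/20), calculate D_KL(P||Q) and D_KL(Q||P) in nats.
D_KL(P||Q) = 0.2976, D_KL(Q||P) = 0.3828

KL divergence is not symmetric: D_KL(P||Q) ≠ D_KL(Q||P) in general.

D_KL(P||Q) = 0.2976 nats
D_KL(Q||P) = 0.3828 nats

No, they are not equal!

This asymmetry is why KL divergence is not a true distance metric.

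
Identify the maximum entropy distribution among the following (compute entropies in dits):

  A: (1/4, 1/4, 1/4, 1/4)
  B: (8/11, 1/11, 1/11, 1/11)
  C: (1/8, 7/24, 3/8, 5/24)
A

For a discrete distribution over n outcomes, entropy is maximized by the uniform distribution.

Computing entropies:
H(A) = 0.6021 dits
H(B) = 0.3846 dits
H(C) = 0.5706 dits

The uniform distribution (where all probabilities equal 1/4) achieves the maximum entropy of log_10(4) = 0.6021 dits.

Distribution A has the highest entropy.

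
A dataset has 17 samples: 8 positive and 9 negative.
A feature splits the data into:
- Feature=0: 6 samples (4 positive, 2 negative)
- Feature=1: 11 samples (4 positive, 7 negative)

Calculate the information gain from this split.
0.0615 bits

Information Gain = H(Y) - H(Y|Feature)

Before split:
P(positive) = 8/17 = 0.4706
H(Y) = 0.9975 bits

After split:
Feature=0: H = 0.9183 bits (weight = 6/17)
Feature=1: H = 0.9457 bits (weight = 11/17)
H(Y|Feature) = (6/17)×0.9183 + (11/17)×0.9457 = 0.9360 bits

Information Gain = 0.9975 - 0.9360 = 0.0615 bits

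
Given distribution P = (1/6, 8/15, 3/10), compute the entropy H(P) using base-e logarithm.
0.9951 nats

Shannon entropy is H(X) = -Σ p(x) log p(x).

For P = (1/6, 8/15, 3/10):
H = -1/6 × log_e(1/6) -8/15 × log_e(8/15) -3/10 × log_e(3/10)
H = 0.9951 nats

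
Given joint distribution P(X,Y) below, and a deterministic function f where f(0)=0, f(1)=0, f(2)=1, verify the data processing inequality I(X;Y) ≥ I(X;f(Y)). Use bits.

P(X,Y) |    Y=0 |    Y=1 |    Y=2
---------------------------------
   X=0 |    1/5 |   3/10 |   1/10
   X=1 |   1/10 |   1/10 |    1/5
I(X;Y) = 0.0955, I(X;f(Y)) = 0.0913, inequality holds: 0.0955 ≥ 0.0913

Data Processing Inequality: For any Markov chain X → Y → Z, we have I(X;Y) ≥ I(X;Z).

Here Z = f(Y) is a deterministic function of Y, forming X → Y → Z.

Original I(X;Y) = 0.0955 bits

After applying f:
P(X,Z) where Z=f(Y):
- P(X,Z=0) = P(X,Y=0) + P(X,Y=1)
- P(X,Z=1) = P(X,Y=2)

I(X;Z) = I(X;f(Y)) = 0.0913 bits

Verification: 0.0955 ≥ 0.0913 ✓

Information cannot be created by processing; the function f can only lose information about X.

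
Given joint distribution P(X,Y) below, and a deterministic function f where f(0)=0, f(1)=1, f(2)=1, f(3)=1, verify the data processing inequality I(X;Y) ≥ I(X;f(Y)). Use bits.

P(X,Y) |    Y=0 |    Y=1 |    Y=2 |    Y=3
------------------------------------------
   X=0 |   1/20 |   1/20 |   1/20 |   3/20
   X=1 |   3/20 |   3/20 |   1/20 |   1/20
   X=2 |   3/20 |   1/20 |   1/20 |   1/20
I(X;Y) = 0.1406, I(X;f(Y)) = 0.0573, inequality holds: 0.1406 ≥ 0.0573

Data Processing Inequality: For any Markov chain X → Y → Z, we have I(X;Y) ≥ I(X;Z).

Here Z = f(Y) is a deterministic function of Y, forming X → Y → Z.

Original I(X;Y) = 0.1406 bits

After applying f:
P(X,Z) where Z=f(Y):
- P(X,Z=0) = P(X,Y=0)
- P(X,Z=1) = P(X,Y=1) + P(X,Y=2) + P(X,Y=3)

I(X;Z) = I(X;f(Y)) = 0.0573 bits

Verification: 0.1406 ≥ 0.0573 ✓

Information cannot be created by processing; the function f can only lose information about X.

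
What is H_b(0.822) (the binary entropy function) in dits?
0.2034 dits

The binary entropy function is:
H(p) = -p log(p) - (1-p) log(1-p)

H(0.822) = -0.822 × log_10(0.822) - 0.178 × log_10(0.178)
H(0.822) = 0.2034 dits

Note: Binary entropy is maximized at p=0.5 (H=1 bit) and minimized at p=0 or p=1 (H=0).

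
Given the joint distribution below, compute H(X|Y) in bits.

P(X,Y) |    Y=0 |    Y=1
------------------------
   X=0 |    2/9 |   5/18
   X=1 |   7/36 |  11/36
0.9977 bits

Using the chain rule: H(X|Y) = H(X,Y) - H(Y)

First, compute H(X,Y) = 1.9776 bits

Marginal P(Y) = (5/12, 7/12)
H(Y) = 0.9799 bits

H(X|Y) = H(X,Y) - H(Y) = 1.9776 - 0.9799 = 0.9977 bits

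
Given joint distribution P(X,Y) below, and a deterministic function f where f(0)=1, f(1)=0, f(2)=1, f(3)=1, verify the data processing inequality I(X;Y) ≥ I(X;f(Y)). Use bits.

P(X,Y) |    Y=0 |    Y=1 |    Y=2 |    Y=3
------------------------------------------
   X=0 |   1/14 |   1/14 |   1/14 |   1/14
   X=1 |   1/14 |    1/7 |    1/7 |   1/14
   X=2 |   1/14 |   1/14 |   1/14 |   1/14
I(X;Y) = 0.0202, I(X;f(Y)) = 0.0060, inequality holds: 0.0202 ≥ 0.0060

Data Processing Inequality: For any Markov chain X → Y → Z, we have I(X;Y) ≥ I(X;Z).

Here Z = f(Y) is a deterministic function of Y, forming X → Y → Z.

Original I(X;Y) = 0.0202 bits

After applying f:
P(X,Z) where Z=f(Y):
- P(X,Z=0) = P(X,Y=1)
- P(X,Z=1) = P(X,Y=0) + P(X,Y=2) + P(X,Y=3)

I(X;Z) = I(X;f(Y)) = 0.0060 bits

Verification: 0.0202 ≥ 0.0060 ✓

Information cannot be created by processing; the function f can only lose information about X.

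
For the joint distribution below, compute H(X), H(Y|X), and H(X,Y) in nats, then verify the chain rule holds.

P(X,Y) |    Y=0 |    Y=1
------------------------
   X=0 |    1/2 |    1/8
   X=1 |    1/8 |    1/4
H(X,Y) = 1.2130, H(X) = 0.6616, H(Y|X) = 0.5514 (all in nats)

Chain rule: H(X,Y) = H(X) + H(Y|X)

Left side — joint entropy directly:
H(X,Y) = -Σ p(x,y) log p(x,y) = 1.2130 nats

Right side — compute H(Y|X) from the conditional distributions:
P(X) = (5/8, 3/8), so H(X) = 0.6616 nats
H(Y|X) = Σ_x P(X=x) · H(Y|X=x):
  P(Y|X=0) = (4/5, 1/5), H(Y|X=0) = 0.5004, weight P(X=0) = 5/8
  P(Y|X=1) = (1/3, 2/3), H(Y|X=1) = 0.6365, weight P(X=1) = 3/8
H(Y|X) = 0.5514 nats

H(X) + H(Y|X) = 0.6616 + 0.5514 = 1.2130 nats

Both sides equal 1.2130 nats. ✓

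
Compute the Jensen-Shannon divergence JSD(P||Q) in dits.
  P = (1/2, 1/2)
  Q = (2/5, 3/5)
0.0022 dits

Jensen-Shannon divergence is:
JSD(P||Q) = 0.5 × D_KL(P||M) + 0.5 × D_KL(Q||M)
where M = 0.5 × (P + Q) is the mixture distribution.

M = 0.5 × (1/2, 1/2) + 0.5 × (2/5, 3/5) = (9/20, 11/20)

D_KL(P||M) = 0.0022 dits
D_KL(Q||M) = 0.0022 dits

JSD(P||Q) = 0.5 × 0.0022 + 0.5 × 0.0022 = 0.0022 dits

Unlike KL divergence, JSD is symmetric and bounded: 0 ≤ JSD ≤ log(2).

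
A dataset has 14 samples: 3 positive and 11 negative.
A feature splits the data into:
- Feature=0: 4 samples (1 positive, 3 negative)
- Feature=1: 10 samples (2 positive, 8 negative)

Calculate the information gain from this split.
0.0021 bits

Information Gain = H(Y) - H(Y|Feature)

Before split:
P(positive) = 3/14 = 0.2143
H(Y) = 0.7496 bits

After split:
Feature=0: H = 0.8113 bits (weight = 4/14)
Feature=1: H = 0.7219 bits (weight = 10/14)
H(Y|Feature) = (4/14)×0.8113 + (10/14)×0.7219 = 0.7475 bits

Information Gain = 0.7496 - 0.7475 = 0.0021 bits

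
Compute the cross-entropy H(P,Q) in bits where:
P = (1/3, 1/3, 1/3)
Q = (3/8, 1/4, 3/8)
1.6100 bits

Cross-entropy: H(P,Q) = -Σ p(x) log q(x)

Alternatively: H(P,Q) = H(P) + D_KL(P||Q)
H(P) = 1.5850 bits
D_KL(P||Q) = 0.0251 bits

H(P,Q) = 1.5850 + 0.0251 = 1.6100 bits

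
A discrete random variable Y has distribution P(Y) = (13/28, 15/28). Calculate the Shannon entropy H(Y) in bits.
0.9963 bits

Shannon entropy is H(X) = -Σ p(x) log p(x).

For P = (13/28, 15/28):
H = -13/28 × log_2(13/28) -15/28 × log_2(15/28)
H = 0.9963 bits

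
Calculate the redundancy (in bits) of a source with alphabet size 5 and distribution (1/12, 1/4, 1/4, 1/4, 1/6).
0.0924 bits

Redundancy measures how far a source is from maximum entropy:
R = H_max - H(X)

Maximum entropy for 5 symbols: H_max = log_2(5) = 2.3219 bits
Actual entropy: H(X) = 2.2296 bits
Redundancy: R = 2.3219 - 2.2296 = 0.0924 bits

This redundancy represents potential for compression: the source could be compressed by 0.0924 bits per symbol.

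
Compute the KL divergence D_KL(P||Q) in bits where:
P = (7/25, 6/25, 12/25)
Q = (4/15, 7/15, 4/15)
0.1965 bits

KL divergence: D_KL(P||Q) = Σ p(x) log(p(x)/q(x))

Computing term by term:
  x=0: 7/25 × log_2[(7/25)/(4/15)] = 7/25 × 0.0704 = 0.0197
  x=1: 6/25 × log_2[(6/25)/(7/15)] = 6/25 × -0.9594 = -0.2302
  x=2: 12/25 × log_2[(12/25)/(4/15)] = 12/25 × 0.8480 = 0.4070

D_KL(P||Q) = 0.1965 bits

Note: KL divergence is always non-negative and equals 0 iff P = Q.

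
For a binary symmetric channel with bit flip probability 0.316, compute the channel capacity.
0.1000 bits

For a binary symmetric channel (BSC) with error probability p:
Capacity C = 1 - H(p) bits per symbol

where H(p) = -p log₂(p) - (1-p) log₂(1-p) is the binary entropy function.

H(0.316) = 0.9000 bits
C = 1 - 0.9000 = 0.1000 bits per symbol

This means we can reliably transmit up to 0.1000 bits of information per channel use.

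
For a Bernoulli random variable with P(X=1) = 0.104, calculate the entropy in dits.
0.1450 dits

The binary entropy function is:
H(p) = -p log(p) - (1-p) log(1-p)

H(0.104) = -0.104 × log_10(0.104) - 0.896 × log_10(0.896)
H(0.104) = 0.1450 dits

Note: Binary entropy is maximized at p=0.5 (H=1 bit) and minimized at p=0 or p=1 (H=0).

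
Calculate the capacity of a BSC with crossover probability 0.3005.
0.1181 bits

For a binary symmetric channel (BSC) with error probability p:
Capacity C = 1 - H(p) bits per symbol

where H(p) = -p log₂(p) - (1-p) log₂(1-p) is the binary entropy function.

H(0.3005) = 0.8819 bits
C = 1 - 0.8819 = 0.1181 bits per symbol

This means we can reliably transmit up to 0.1181 bits of information per channel use.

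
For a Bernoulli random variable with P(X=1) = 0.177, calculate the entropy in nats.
0.4668 nats

The binary entropy function is:
H(p) = -p log(p) - (1-p) log(1-p)

H(0.177) = -0.177 × log_e(0.177) - 0.823 × log_e(0.823)
H(0.177) = 0.4668 nats

Note: Binary entropy is maximized at p=0.5 (H=1 bit) and minimized at p=0 or p=1 (H=0).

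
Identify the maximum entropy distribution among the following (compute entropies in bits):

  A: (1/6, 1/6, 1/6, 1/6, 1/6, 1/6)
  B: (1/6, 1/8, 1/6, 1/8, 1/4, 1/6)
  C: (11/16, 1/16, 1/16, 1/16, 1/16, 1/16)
A

For a discrete distribution over n outcomes, entropy is maximized by the uniform distribution.

Computing entropies:
H(A) = 2.5850 bits
H(B) = 2.5425 bits
H(C) = 1.6216 bits

The uniform distribution (where all probabilities equal 1/6) achieves the maximum entropy of log_2(6) = 2.5850 bits.

Distribution A has the highest entropy.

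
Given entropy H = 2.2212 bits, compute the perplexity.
4.6628

Perplexity is 2^H (or exp(H) for natural log).

H = 2.2212 bits
Perplexity = 2^2.2212 = 4.6628

Interpretation: The model's uncertainty is equivalent to choosing uniformly among 4.7 options.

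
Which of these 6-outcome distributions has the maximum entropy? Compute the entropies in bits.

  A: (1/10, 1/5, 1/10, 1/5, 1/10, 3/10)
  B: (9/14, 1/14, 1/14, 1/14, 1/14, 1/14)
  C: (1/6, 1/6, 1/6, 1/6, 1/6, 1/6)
C

For a discrete distribution over n outcomes, entropy is maximized by the uniform distribution.

Computing entropies:
H(A) = 2.4464 bits
H(B) = 1.7695 bits
H(C) = 2.5850 bits

The uniform distribution (where all probabilities equal 1/6) achieves the maximum entropy of log_2(6) = 2.5850 bits.

Distribution C has the highest entropy.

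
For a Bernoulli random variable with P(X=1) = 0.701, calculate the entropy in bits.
0.8801 bits

The binary entropy function is:
H(p) = -p log(p) - (1-p) log(1-p)

H(0.701) = -0.701 × log_2(0.701) - 0.299 × log_2(0.299)
H(0.701) = 0.8801 bits

Note: Binary entropy is maximized at p=0.5 (H=1 bit) and minimized at p=0 or p=1 (H=0).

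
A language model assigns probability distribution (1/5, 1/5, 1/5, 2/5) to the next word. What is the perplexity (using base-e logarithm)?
3.7893

Perplexity is e^H (or exp(H) for natural log).

First, H = -Σ p log p = 1.3322 nats
Perplexity = e^1.3322 = 3.7893

Interpretation: The model's uncertainty is equivalent to choosing uniformly among 3.8 options.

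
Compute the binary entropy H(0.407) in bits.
0.9749 bits

The binary entropy function is:
H(p) = -p log(p) - (1-p) log(1-p)

H(0.407) = -0.407 × log_2(0.407) - 0.593 × log_2(0.593)
H(0.407) = 0.9749 bits

Note: Binary entropy is maximized at p=0.5 (H=1 bit) and minimized at p=0 or p=1 (H=0).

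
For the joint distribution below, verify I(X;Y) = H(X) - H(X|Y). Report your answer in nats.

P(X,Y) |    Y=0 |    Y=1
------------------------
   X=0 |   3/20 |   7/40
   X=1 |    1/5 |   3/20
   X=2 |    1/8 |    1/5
I(X;Y) = 0.0120 nats

Mutual information has multiple equivalent forms:
- I(X;Y) = H(X) - H(X|Y)
- I(X;Y) = H(Y) - H(Y|X)
- I(X;Y) = H(X) + H(Y) - H(X,Y)

Computing all quantities:
H(X) = 1.0980, H(Y) = 0.6919, H(X,Y) = 1.7779
H(X|Y) = 1.0860, H(Y|X) = 0.6799

Verification:
H(X) - H(X|Y) = 1.0980 - 1.0860 = 0.0120
H(Y) - H(Y|X) = 0.6919 - 0.6799 = 0.0120
H(X) + H(Y) - H(X,Y) = 1.0980 + 0.6919 - 1.7779 = 0.0120

All forms give I(X;Y) = 0.0120 nats. ✓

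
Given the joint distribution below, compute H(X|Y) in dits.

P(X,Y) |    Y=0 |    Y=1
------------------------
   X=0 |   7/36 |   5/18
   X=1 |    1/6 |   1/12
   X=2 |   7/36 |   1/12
0.4423 dits

Using the chain rule: H(X|Y) = H(X,Y) - H(Y)

First, compute H(X,Y) = 0.7407 dits

Marginal P(Y) = (5/9, 4/9)
H(Y) = 0.2983 dits

H(X|Y) = H(X,Y) - H(Y) = 0.7407 - 0.2983 = 0.4423 dits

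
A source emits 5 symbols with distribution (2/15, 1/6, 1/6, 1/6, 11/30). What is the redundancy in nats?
0.0770 nats

Redundancy measures how far a source is from maximum entropy:
R = H_max - H(X)

Maximum entropy for 5 symbols: H_max = log_e(5) = 1.6094 nats
Actual entropy: H(X) = 1.5324 nats
Redundancy: R = 1.6094 - 1.5324 = 0.0770 nats

This redundancy represents potential for compression: the source could be compressed by 0.0770 nats per symbol.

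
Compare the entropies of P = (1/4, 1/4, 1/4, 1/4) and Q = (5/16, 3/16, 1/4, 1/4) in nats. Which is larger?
P

Computing entropies in nats:
H(P) = 1.3863
H(Q) = 1.3705

Distribution P has higher entropy.

Intuition: The distribution closer to uniform (more spread out) has higher entropy.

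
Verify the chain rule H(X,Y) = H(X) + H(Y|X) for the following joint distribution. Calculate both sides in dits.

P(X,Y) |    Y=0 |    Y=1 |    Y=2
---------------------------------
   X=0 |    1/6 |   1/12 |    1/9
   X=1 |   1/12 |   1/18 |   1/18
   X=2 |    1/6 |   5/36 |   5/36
H(X,Y) = 0.9229, H(X) = 0.4546, H(Y|X) = 0.4683 (all in dits)

Chain rule: H(X,Y) = H(X) + H(Y|X)

Left side — joint entropy directly:
H(X,Y) = -Σ p(x,y) log p(x,y) = 0.9229 dits

Right side — compute H(Y|X) from the conditional distributions:
P(X) = (13/36, 7/36, 4/9), so H(X) = 0.4546 dits
H(Y|X) = Σ_x P(X=x) · H(Y|X=x):
  P(Y|X=0) = (6/13, 3/13, 4/13), H(Y|X=0) = 0.4594, weight P(X=0) = 13/36
  P(Y|X=1) = (3/7, 2/7, 2/7), H(Y|X=1) = 0.4686, weight P(X=1) = 7/36
  P(Y|X=2) = (3/8, 5/16, 5/16), H(Y|X=2) = 0.4755, weight P(X=2) = 4/9
H(Y|X) = 0.4683 dits

H(X) + H(Y|X) = 0.4546 + 0.4683 = 0.9229 dits

Both sides equal 0.9229 dits. ✓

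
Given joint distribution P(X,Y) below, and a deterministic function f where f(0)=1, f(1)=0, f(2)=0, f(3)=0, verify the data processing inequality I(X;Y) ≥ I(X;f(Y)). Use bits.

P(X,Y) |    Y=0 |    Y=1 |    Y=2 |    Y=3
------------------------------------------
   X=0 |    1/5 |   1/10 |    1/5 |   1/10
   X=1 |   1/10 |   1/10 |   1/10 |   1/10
I(X;Y) = 0.0200, I(X;f(Y)) = 0.0058, inequality holds: 0.0200 ≥ 0.0058

Data Processing Inequality: For any Markov chain X → Y → Z, we have I(X;Y) ≥ I(X;Z).

Here Z = f(Y) is a deterministic function of Y, forming X → Y → Z.

Original I(X;Y) = 0.0200 bits

After applying f:
P(X,Z) where Z=f(Y):
- P(X,Z=0) = P(X,Y=1) + P(X,Y=2) + P(X,Y=3)
- P(X,Z=1) = P(X,Y=0)

I(X;Z) = I(X;f(Y)) = 0.0058 bits

Verification: 0.0200 ≥ 0.0058 ✓

Information cannot be created by processing; the function f can only lose information about X.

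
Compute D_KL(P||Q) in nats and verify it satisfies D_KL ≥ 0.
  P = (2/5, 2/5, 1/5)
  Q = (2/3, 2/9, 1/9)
0.1483 nats

KL divergence satisfies the Gibbs inequality: D_KL(P||Q) ≥ 0 for all distributions P, Q.

D_KL(P||Q) = Σ p(x) log(p(x)/q(x))
Term by term:
  x=0: 2/5 × log_e[(2/5)/(2/3)] = -0.2043
  x=1: 2/5 × log_e[(2/5)/(2/9)] = 0.2351
  x=2: 1/5 × log_e[(1/5)/(1/9)] = 0.1176
D_KL(P||Q) = 0.1483 nats

D_KL(P||Q) = 0.1483 ≥ 0 ✓

This non-negativity is a fundamental property: relative entropy cannot be negative because it measures how different Q is from P.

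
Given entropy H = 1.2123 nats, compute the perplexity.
3.3612

Perplexity is e^H (or exp(H) for natural log).

H = 1.2123 nats
Perplexity = e^1.2123 = 3.3612

Interpretation: The model's uncertainty is equivalent to choosing uniformly among 3.4 options.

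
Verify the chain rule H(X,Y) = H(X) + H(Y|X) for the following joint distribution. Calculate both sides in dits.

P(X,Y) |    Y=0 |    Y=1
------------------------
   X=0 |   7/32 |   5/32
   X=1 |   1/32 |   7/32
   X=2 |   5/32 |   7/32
H(X,Y) = 0.7321, H(X) = 0.4700, H(Y|X) = 0.2621 (all in dits)

Chain rule: H(X,Y) = H(X) + H(Y|X)

Left side — joint entropy directly:
H(X,Y) = -Σ p(x,y) log p(x,y) = 0.7321 dits

Right side — compute H(Y|X) from the conditional distributions:
P(X) = (3/8, 1/4, 3/8), so H(X) = 0.4700 dits
H(Y|X) = Σ_x P(X=x) · H(Y|X=x):
  P(Y|X=0) = (7/12, 5/12), H(Y|X=0) = 0.2950, weight P(X=0) = 3/8
  P(Y|X=1) = (1/8, 7/8), H(Y|X=1) = 0.1636, weight P(X=1) = 1/4
  P(Y|X=2) = (5/12, 7/12), H(Y|X=2) = 0.2950, weight P(X=2) = 3/8
H(Y|X) = 0.2621 dits

H(X) + H(Y|X) = 0.4700 + 0.2621 = 0.7321 dits

Both sides equal 0.7321 dits. ✓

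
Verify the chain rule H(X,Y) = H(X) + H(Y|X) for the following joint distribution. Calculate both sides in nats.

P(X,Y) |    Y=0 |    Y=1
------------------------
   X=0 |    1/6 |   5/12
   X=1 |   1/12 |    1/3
H(X,Y) = 1.2367, H(X) = 0.6792, H(Y|X) = 0.5575 (all in nats)

Chain rule: H(X,Y) = H(X) + H(Y|X)

Left side — joint entropy directly:
H(X,Y) = -Σ p(x,y) log p(x,y) = 1.2367 nats

Right side — compute H(Y|X) from the conditional distributions:
P(X) = (7/12, 5/12), so H(X) = 0.6792 nats
H(Y|X) = Σ_x P(X=x) · H(Y|X=x):
  P(Y|X=0) = (2/7, 5/7), H(Y|X=0) = 0.5983, weight P(X=0) = 7/12
  P(Y|X=1) = (1/5, 4/5), H(Y|X=1) = 0.5004, weight P(X=1) = 5/12
H(Y|X) = 0.5575 nats

H(X) + H(Y|X) = 0.6792 + 0.5575 = 1.2367 nats

Both sides equal 1.2367 nats. ✓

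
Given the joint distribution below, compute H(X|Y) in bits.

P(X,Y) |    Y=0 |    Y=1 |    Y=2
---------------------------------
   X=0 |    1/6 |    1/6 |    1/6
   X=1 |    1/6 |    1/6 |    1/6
1.0000 bits

Using the chain rule: H(X|Y) = H(X,Y) - H(Y)

First, compute H(X,Y) = 2.5850 bits

Marginal P(Y) = (1/3, 1/3, 1/3)
H(Y) = 1.5850 bits

H(X|Y) = H(X,Y) - H(Y) = 2.5850 - 1.5850 = 1.0000 bits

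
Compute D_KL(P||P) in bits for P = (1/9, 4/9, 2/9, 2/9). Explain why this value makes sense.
0.0000 bits

KL divergence satisfies the Gibbs inequality: D_KL(P||Q) ≥ 0 for all distributions P, Q.

D_KL(P||Q) = Σ p(x) log(p(x)/q(x))
Each term is p(x) × log_2(p(x)/p(x)) = p(x) × log_2(1) = 0, so the sum is 0.
D_KL(P||Q) = 0.0000 bits

When P = Q, the KL divergence is exactly 0, as there is no 'divergence' between identical distributions.

This non-negativity is a fundamental property: relative entropy cannot be negative because it measures how different Q is from P.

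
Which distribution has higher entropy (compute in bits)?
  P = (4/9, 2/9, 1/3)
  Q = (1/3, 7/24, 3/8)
Q

Computing entropies in bits:
H(P) = 1.5305
H(Q) = 1.5774

Distribution Q has higher entropy.

Intuition: The distribution closer to uniform (more spread out) has higher entropy.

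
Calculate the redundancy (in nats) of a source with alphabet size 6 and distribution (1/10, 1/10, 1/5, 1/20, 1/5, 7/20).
0.1702 nats

Redundancy measures how far a source is from maximum entropy:
R = H_max - H(X)

Maximum entropy for 6 symbols: H_max = log_e(6) = 1.7918 nats
Actual entropy: H(X) = 1.6215 nats
Redundancy: R = 1.7918 - 1.6215 = 0.1702 nats

This redundancy represents potential for compression: the source could be compressed by 0.1702 nats per symbol.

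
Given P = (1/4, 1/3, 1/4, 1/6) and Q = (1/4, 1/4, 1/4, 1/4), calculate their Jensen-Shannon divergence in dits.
0.0031 dits

Jensen-Shannon divergence is:
JSD(P||Q) = 0.5 × D_KL(P||M) + 0.5 × D_KL(Q||M)
where M = 0.5 × (P + Q) is the mixture distribution.

M = 0.5 × (1/4, 1/3, 1/4, 1/6) + 0.5 × (1/4, 1/4, 1/4, 1/4) = (1/4, 7/24, 1/4, 5/24)

D_KL(P||M) = 0.0032 dits
D_KL(Q||M) = 0.0031 dits

JSD(P||Q) = 0.5 × 0.0032 + 0.5 × 0.0031 = 0.0031 dits

Unlike KL divergence, JSD is symmetric and bounded: 0 ≤ JSD ≤ log(2).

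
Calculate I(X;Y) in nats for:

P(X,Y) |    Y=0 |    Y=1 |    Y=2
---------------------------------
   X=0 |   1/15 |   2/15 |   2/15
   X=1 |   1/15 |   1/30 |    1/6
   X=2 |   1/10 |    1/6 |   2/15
0.0454 nats

Mutual information: I(X;Y) = H(X) + H(Y) - H(X,Y)

Marginals:
P(X) = (1/3, 4/15, 2/5), H(X) = 1.0852 nats
P(Y) = (7/30, 1/3, 13/30), H(Y) = 1.0681 nats

Joint entropy: H(X,Y) = 2.1079 nats

I(X;Y) = 1.0852 + 1.0681 - 2.1079 = 0.0454 nats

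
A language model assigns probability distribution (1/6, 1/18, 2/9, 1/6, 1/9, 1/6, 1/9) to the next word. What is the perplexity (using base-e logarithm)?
6.5467

Perplexity is e^H (or exp(H) for natural log).

First, H = -Σ p log p = 1.8790 nats
Perplexity = e^1.8790 = 6.5467

Interpretation: The model's uncertainty is equivalent to choosing uniformly among 6.5 options.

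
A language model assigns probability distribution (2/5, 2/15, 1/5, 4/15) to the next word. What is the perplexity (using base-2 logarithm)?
3.7044

Perplexity is 2^H (or exp(H) for natural log).

First, H = -Σ p log p = 1.8892 bits
Perplexity = 2^1.8892 = 3.7044

Interpretation: The model's uncertainty is equivalent to choosing uniformly among 3.7 options.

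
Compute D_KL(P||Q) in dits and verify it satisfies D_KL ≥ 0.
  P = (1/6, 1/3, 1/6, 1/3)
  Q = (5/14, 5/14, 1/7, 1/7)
0.0687 dits

KL divergence satisfies the Gibbs inequality: D_KL(P||Q) ≥ 0 for all distributions P, Q.

D_KL(P||Q) = Σ p(x) log(p(x)/q(x))
Term by term:
  x=0: 1/6 × log_10[(1/6)/(5/14)] = -0.0552
  x=1: 1/3 × log_10[(1/3)/(5/14)] = -0.0100
  x=2: 1/6 × log_10[(1/6)/(1/7)] = 0.0112
  x=3: 1/3 × log_10[(1/3)/(1/7)] = 0.1227
D_KL(P||Q) = 0.0687 dits

D_KL(P||Q) = 0.0687 ≥ 0 ✓

This non-negativity is a fundamental property: relative entropy cannot be negative because it measures how different Q is from P.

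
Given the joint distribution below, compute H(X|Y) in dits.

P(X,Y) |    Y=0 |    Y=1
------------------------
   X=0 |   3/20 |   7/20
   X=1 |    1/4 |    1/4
0.2919 dits

Using the chain rule: H(X|Y) = H(X,Y) - H(Y)

First, compute H(X,Y) = 0.5842 dits

Marginal P(Y) = (2/5, 3/5)
H(Y) = 0.2923 dits

H(X|Y) = H(X,Y) - H(Y) = 0.5842 - 0.2923 = 0.2919 dits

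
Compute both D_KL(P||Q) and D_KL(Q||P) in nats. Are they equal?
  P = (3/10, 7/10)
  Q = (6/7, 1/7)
D_KL(P||Q) = 0.7975, D_KL(Q||P) = 0.6728

KL divergence is not symmetric: D_KL(P||Q) ≠ D_KL(Q||P) in general.

D_KL(P||Q) = 0.7975 nats
D_KL(Q||P) = 0.6728 nats

No, they are not equal!

This asymmetry is why KL divergence is not a true distance metric.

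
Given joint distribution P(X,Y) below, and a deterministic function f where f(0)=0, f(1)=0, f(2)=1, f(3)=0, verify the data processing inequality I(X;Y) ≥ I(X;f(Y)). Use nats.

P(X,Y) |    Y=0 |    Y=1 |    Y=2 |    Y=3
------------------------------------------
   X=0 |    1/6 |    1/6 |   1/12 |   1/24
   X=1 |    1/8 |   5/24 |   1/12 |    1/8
I(X;Y) = 0.0236, I(X;f(Y)) = 0.0007, inequality holds: 0.0236 ≥ 0.0007

Data Processing Inequality: For any Markov chain X → Y → Z, we have I(X;Y) ≥ I(X;Z).

Here Z = f(Y) is a deterministic function of Y, forming X → Y → Z.

Original I(X;Y) = 0.0236 nats

After applying f:
P(X,Z) where Z=f(Y):
- P(X,Z=0) = P(X,Y=0) + P(X,Y=1) + P(X,Y=3)
- P(X,Z=1) = P(X,Y=2)

I(X;Z) = I(X;f(Y)) = 0.0007 nats

Verification: 0.0236 ≥ 0.0007 ✓

Information cannot be created by processing; the function f can only lose information about X.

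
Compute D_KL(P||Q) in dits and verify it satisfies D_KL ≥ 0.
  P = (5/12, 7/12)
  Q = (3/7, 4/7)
0.0001 dits

KL divergence satisfies the Gibbs inequality: D_KL(P||Q) ≥ 0 for all distributions P, Q.

D_KL(P||Q) = Σ p(x) log(p(x)/q(x))
Term by term:
  x=0: 5/12 × log_10[(5/12)/(3/7)] = -0.0051
  x=1: 7/12 × log_10[(7/12)/(4/7)] = 0.0052
D_KL(P||Q) = 0.0001 dits

D_KL(P||Q) = 0.0001 ≥ 0 ✓

This non-negativity is a fundamental property: relative entropy cannot be negative because it measures how different Q is from P.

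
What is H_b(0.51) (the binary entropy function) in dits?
0.3009 dits

The binary entropy function is:
H(p) = -p log(p) - (1-p) log(1-p)

H(0.51) = -0.51 × log_10(0.51) - 0.49 × log_10(0.49)
H(0.51) = 0.3009 dits

Note: Binary entropy is maximized at p=0.5 (H=1 bit) and minimized at p=0 or p=1 (H=0).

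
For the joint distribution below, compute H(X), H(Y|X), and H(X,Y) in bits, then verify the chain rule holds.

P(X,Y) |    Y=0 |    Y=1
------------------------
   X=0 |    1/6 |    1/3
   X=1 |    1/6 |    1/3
H(X,Y) = 1.9183, H(X) = 1.0000, H(Y|X) = 0.9183 (all in bits)

Chain rule: H(X,Y) = H(X) + H(Y|X)

Left side — joint entropy directly:
H(X,Y) = -Σ p(x,y) log p(x,y) = 1.9183 bits

Right side — compute H(Y|X) from the conditional distributions:
P(X) = (1/2, 1/2), so H(X) = 1.0000 bits
H(Y|X) = Σ_x P(X=x) · H(Y|X=x):
  P(Y|X=0) = (1/3, 2/3), H(Y|X=0) = 0.9183, weight P(X=0) = 1/2
  P(Y|X=1) = (1/3, 2/3), H(Y|X=1) = 0.9183, weight P(X=1) = 1/2
H(Y|X) = 0.9183 bits

H(X) + H(Y|X) = 1.0000 + 0.9183 = 1.9183 bits

Both sides equal 1.9183 bits. ✓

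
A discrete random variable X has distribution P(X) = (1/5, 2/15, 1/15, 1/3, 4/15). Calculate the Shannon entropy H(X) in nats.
1.4898 nats

Shannon entropy is H(X) = -Σ p(x) log p(x).

For P = (1/5, 2/15, 1/15, 1/3, 4/15):
H = -1/5 × log_e(1/5) -2/15 × log_e(2/15) -1/15 × log_e(1/15) -1/3 × log_e(1/3) -4/15 × log_e(4/15)
H = 1.4898 nats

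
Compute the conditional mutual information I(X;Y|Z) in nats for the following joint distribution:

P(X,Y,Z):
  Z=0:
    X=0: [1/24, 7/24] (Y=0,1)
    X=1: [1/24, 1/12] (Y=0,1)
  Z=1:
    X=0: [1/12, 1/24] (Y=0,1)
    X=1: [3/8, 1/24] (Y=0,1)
0.0297 nats

Conditional mutual information: I(X;Y|Z) = H(X|Z) + H(Y|Z) - H(X,Y|Z)

H(Z) = 0.6897
H(X,Z) = 1.2508 → H(X|Z) = 0.5612
H(Y,Z) = 1.1395 → H(Y|Z) = 0.4499
H(X,Y,Z) = 1.6710 → H(X,Y|Z) = 0.9813

I(X;Y|Z) = 0.5612 + 0.4499 - 0.9813 = 0.0297 nats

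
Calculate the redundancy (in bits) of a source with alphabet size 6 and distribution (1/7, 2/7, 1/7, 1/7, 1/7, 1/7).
0.0633 bits

Redundancy measures how far a source is from maximum entropy:
R = H_max - H(X)

Maximum entropy for 6 symbols: H_max = log_2(6) = 2.5850 bits
Actual entropy: H(X) = 2.5216 bits
Redundancy: R = 2.5850 - 2.5216 = 0.0633 bits

This redundancy represents potential for compression: the source could be compressed by 0.0633 bits per symbol.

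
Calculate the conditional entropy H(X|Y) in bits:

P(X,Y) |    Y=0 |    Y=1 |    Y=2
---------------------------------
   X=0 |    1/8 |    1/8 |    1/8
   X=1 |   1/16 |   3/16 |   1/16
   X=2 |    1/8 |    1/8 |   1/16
1.5316 bits

Using the chain rule: H(X|Y) = H(X,Y) - H(Y)

First, compute H(X,Y) = 3.0778 bits

Marginal P(Y) = (5/16, 7/16, 1/4)
H(Y) = 1.5462 bits

H(X|Y) = H(X,Y) - H(Y) = 3.0778 - 1.5462 = 1.5316 bits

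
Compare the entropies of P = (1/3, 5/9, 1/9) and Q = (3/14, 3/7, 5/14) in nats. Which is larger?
Q

Computing entropies in nats:
H(P) = 0.9369
H(Q) = 1.0609

Distribution Q has higher entropy.

Intuition: The distribution closer to uniform (more spread out) has higher entropy.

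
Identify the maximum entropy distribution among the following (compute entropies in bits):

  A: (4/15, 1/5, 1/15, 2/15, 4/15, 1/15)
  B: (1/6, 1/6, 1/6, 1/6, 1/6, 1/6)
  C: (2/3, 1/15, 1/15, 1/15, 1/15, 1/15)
B

For a discrete distribution over n outcomes, entropy is maximized by the uniform distribution.

Computing entropies:
H(A) = 2.3899 bits
H(B) = 2.5850 bits
H(C) = 1.6923 bits

The uniform distribution (where all probabilities equal 1/6) achieves the maximum entropy of log_2(6) = 2.5850 bits.

Distribution B has the highest entropy.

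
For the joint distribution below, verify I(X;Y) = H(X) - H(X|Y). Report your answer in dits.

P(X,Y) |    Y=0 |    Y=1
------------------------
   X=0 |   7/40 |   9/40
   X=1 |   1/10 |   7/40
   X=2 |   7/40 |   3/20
I(X;Y) = 0.0041 dits

Mutual information has multiple equivalent forms:
- I(X;Y) = H(X) - H(X|Y)
- I(X;Y) = H(Y) - H(Y|X)
- I(X;Y) = H(X) + H(Y) - H(X,Y)

Computing all quantities:
H(X) = 0.4720, H(Y) = 0.2989, H(X,Y) = 0.7668
H(X|Y) = 0.4679, H(Y|X) = 0.2948

Verification:
H(X) - H(X|Y) = 0.4720 - 0.4679 = 0.0041
H(Y) - H(Y|X) = 0.2989 - 0.2948 = 0.0041
H(X) + H(Y) - H(X,Y) = 0.4720 + 0.2989 - 0.7668 = 0.0041

All forms give I(X;Y) = 0.0041 dits. ✓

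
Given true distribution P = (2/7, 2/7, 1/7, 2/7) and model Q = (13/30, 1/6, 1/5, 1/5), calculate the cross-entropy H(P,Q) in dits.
0.6257 dits

Cross-entropy: H(P,Q) = -Σ p(x) log q(x)

Alternatively: H(P,Q) = H(P) + D_KL(P||Q)
H(P) = 0.5871 dits
D_KL(P||Q) = 0.0386 dits

H(P,Q) = 0.5871 + 0.0386 = 0.6257 dits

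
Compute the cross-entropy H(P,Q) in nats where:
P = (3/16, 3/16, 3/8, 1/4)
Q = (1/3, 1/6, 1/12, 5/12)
1.6927 nats

Cross-entropy: H(P,Q) = -Σ p(x) log q(x)

Alternatively: H(P,Q) = H(P) + D_KL(P||Q)
H(P) = 1.3421 nats
D_KL(P||Q) = 0.3505 nats

H(P,Q) = 1.3421 + 0.3505 = 1.6927 nats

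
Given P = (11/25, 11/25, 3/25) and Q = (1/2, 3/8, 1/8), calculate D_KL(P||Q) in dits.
0.0040 dits

KL divergence: D_KL(P||Q) = Σ p(x) log(p(x)/q(x))

Computing term by term:
  x=0: 11/25 × log_10[(11/25)/(1/2)] = 11/25 × -0.0555 = -0.0244
  x=1: 11/25 × log_10[(11/25)/(3/8)] = 11/25 × 0.0694 = 0.0305
  x=2: 3/25 × log_10[(3/25)/(1/8)] = 3/25 × -0.0177 = -0.0021

D_KL(P||Q) = 0.0040 dits

Note: KL divergence is always non-negative and equals 0 iff P = Q.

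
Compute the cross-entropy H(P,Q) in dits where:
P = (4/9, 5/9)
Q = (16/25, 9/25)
0.3326 dits

Cross-entropy: H(P,Q) = -Σ p(x) log q(x)

Alternatively: H(P,Q) = H(P) + D_KL(P||Q)
H(P) = 0.2983 dits
D_KL(P||Q) = 0.0343 dits

H(P,Q) = 0.2983 + 0.0343 = 0.3326 dits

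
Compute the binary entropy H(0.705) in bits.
0.8751 bits

The binary entropy function is:
H(p) = -p log(p) - (1-p) log(1-p)

H(0.705) = -0.705 × log_2(0.705) - 0.295 × log_2(0.295)
H(0.705) = 0.8751 bits

Note: Binary entropy is maximized at p=0.5 (H=1 bit) and minimized at p=0 or p=1 (H=0).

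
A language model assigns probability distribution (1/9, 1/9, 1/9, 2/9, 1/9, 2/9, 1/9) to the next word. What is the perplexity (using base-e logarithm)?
6.6138

Perplexity is e^H (or exp(H) for natural log).

First, H = -Σ p log p = 1.8892 nats
Perplexity = e^1.8892 = 6.6138

Interpretation: The model's uncertainty is equivalent to choosing uniformly among 6.6 options.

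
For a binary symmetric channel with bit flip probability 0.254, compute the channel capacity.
0.1824 bits

For a binary symmetric channel (BSC) with error probability p:
Capacity C = 1 - H(p) bits per symbol

where H(p) = -p log₂(p) - (1-p) log₂(1-p) is the binary entropy function.

H(0.254) = 0.8176 bits
C = 1 - 0.8176 = 0.1824 bits per symbol

This means we can reliably transmit up to 0.1824 bits of information per channel use.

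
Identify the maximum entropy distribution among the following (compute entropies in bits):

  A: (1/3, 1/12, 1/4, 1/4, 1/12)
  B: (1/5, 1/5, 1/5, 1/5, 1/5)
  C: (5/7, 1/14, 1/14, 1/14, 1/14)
B

For a discrete distribution over n outcomes, entropy is maximized by the uniform distribution.

Computing entropies:
H(A) = 2.1258 bits
H(B) = 2.3219 bits
H(C) = 1.4345 bits

The uniform distribution (where all probabilities equal 1/5) achieves the maximum entropy of log_2(5) = 2.3219 bits.

Distribution B has the highest entropy.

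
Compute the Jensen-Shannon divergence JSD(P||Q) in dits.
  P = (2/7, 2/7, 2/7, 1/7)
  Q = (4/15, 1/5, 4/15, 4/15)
0.0059 dits

Jensen-Shannon divergence is:
JSD(P||Q) = 0.5 × D_KL(P||M) + 0.5 × D_KL(Q||M)
where M = 0.5 × (P + Q) is the mixture distribution.

M = 0.5 × (2/7, 2/7, 2/7, 1/7) + 0.5 × (4/15, 1/5, 4/15, 4/15) = (0.27619, 0.242857, 0.27619, 0.204762)

D_KL(P||M) = 0.0062 dits
D_KL(Q||M) = 0.0056 dits

JSD(P||Q) = 0.5 × 0.0062 + 0.5 × 0.0056 = 0.0059 dits

Unlike KL divergence, JSD is symmetric and bounded: 0 ≤ JSD ≤ log(2).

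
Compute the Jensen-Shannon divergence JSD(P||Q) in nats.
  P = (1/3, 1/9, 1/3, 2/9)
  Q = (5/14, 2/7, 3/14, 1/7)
0.0310 nats

Jensen-Shannon divergence is:
JSD(P||Q) = 0.5 × D_KL(P||M) + 0.5 × D_KL(Q||M)
where M = 0.5 × (P + Q) is the mixture distribution.

M = 0.5 × (1/3, 1/9, 1/3, 2/9) + 0.5 × (5/14, 2/7, 3/14, 1/7) = (0.345238, 0.198413, 0.27381, 0.18254)

D_KL(P||M) = 0.0332 nats
D_KL(Q||M) = 0.0287 nats

JSD(P||Q) = 0.5 × 0.0332 + 0.5 × 0.0287 = 0.0310 nats

Unlike KL divergence, JSD is symmetric and bounded: 0 ≤ JSD ≤ log(2).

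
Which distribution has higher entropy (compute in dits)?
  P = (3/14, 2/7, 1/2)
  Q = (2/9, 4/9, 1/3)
Q

Computing entropies in dits:
H(P) = 0.4493
H(Q) = 0.4607

Distribution Q has higher entropy.

Intuition: The distribution closer to uniform (more spread out) has higher entropy.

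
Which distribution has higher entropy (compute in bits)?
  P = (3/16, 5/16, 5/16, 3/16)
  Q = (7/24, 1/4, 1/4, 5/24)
Q

Computing entropies in bits:
H(P) = 1.9544
H(Q) = 1.9899

Distribution Q has higher entropy.

Intuition: The distribution closer to uniform (more spread out) has higher entropy.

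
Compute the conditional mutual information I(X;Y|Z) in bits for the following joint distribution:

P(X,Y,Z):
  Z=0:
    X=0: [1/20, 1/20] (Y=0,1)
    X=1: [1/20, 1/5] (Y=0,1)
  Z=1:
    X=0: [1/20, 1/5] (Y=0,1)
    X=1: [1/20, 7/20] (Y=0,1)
0.0263 bits

Conditional mutual information: I(X;Y|Z) = H(X|Z) + H(Y|Z) - H(X,Y|Z)

H(Z) = 0.9341
H(X,Z) = 1.8610 → H(X|Z) = 0.9269
H(Y,Z) = 1.6388 → H(Y|Z) = 0.7047
H(X,Y,Z) = 2.5394 → H(X,Y|Z) = 1.6053

I(X;Y|Z) = 0.9269 + 0.7047 - 1.6053 = 0.0263 bits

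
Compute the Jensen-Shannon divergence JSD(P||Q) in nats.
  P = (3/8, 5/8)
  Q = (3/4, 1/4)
0.0734 nats

Jensen-Shannon divergence is:
JSD(P||Q) = 0.5 × D_KL(P||M) + 0.5 × D_KL(Q||M)
where M = 0.5 × (P + Q) is the mixture distribution.

M = 0.5 × (3/8, 5/8) + 0.5 × (3/4, 1/4) = (9/16, 7/16)

D_KL(P||M) = 0.0709 nats
D_KL(Q||M) = 0.0759 nats

JSD(P||Q) = 0.5 × 0.0709 + 0.5 × 0.0759 = 0.0734 nats

Unlike KL divergence, JSD is symmetric and bounded: 0 ≤ JSD ≤ log(2).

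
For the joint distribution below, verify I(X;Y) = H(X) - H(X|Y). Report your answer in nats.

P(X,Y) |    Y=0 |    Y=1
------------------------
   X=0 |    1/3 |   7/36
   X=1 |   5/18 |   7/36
I(X;Y) = 0.0010 nats

Mutual information has multiple equivalent forms:
- I(X;Y) = H(X) - H(X|Y)
- I(X;Y) = H(Y) - H(Y|X)
- I(X;Y) = H(X) + H(Y) - H(X,Y)

Computing all quantities:
H(X) = 0.6916, H(Y) = 0.6682, H(X,Y) = 1.3589
H(X|Y) = 0.6906, H(Y|X) = 0.6673

Verification:
H(X) - H(X|Y) = 0.6916 - 0.6906 = 0.0010
H(Y) - H(Y|X) = 0.6682 - 0.6673 = 0.0010
H(X) + H(Y) - H(X,Y) = 0.6916 + 0.6682 - 1.3589 = 0.0010

All forms give I(X;Y) = 0.0010 nats. ✓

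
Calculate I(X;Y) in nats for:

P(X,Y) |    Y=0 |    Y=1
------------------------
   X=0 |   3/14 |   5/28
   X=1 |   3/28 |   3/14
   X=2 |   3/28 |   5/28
0.0186 nats

Mutual information: I(X;Y) = H(X) + H(Y) - H(X,Y)

Marginals:
P(X) = (11/28, 9/28, 2/7), H(X) = 1.0898 nats
P(Y) = (3/7, 4/7), H(Y) = 0.6829 nats

Joint entropy: H(X,Y) = 1.7541 nats

I(X;Y) = 1.0898 + 0.6829 - 1.7541 = 0.0186 nats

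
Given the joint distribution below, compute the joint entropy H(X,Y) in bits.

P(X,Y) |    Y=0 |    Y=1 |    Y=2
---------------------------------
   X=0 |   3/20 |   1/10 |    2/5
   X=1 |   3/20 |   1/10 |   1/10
2.3464 bits

Joint entropy is H(X,Y) = -Σ_{x,y} p(x,y) log p(x,y).

Summing over all non-zero entries:
H(X,Y) = -[3/20·log_2(3/20) + 1/10·log_2(1/10) + 2/5·log_2(2/5) + 3/20·log_2(3/20) + 1/10·log_2(1/10) + 1/10·log_2(1/10)]
H(X,Y) = 2.3464 bits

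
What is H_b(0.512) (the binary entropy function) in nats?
0.6929 nats

The binary entropy function is:
H(p) = -p log(p) - (1-p) log(1-p)

H(0.512) = -0.512 × log_e(0.512) - 0.488 × log_e(0.488)
H(0.512) = 0.6929 nats

Note: Binary entropy is maximized at p=0.5 (H=1 bit) and minimized at p=0 or p=1 (H=0).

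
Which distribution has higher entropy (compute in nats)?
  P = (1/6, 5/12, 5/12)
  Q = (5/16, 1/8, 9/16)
P

Computing entropies in nats:
H(P) = 1.0282
H(Q) = 0.9471

Distribution P has higher entropy.

Intuition: The distribution closer to uniform (more spread out) has higher entropy.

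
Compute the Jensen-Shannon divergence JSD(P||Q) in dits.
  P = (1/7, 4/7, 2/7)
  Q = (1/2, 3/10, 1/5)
0.0338 dits

Jensen-Shannon divergence is:
JSD(P||Q) = 0.5 × D_KL(P||M) + 0.5 × D_KL(Q||M)
where M = 0.5 × (P + Q) is the mixture distribution.

M = 0.5 × (1/7, 4/7, 2/7) + 0.5 × (1/2, 3/10, 1/5) = (9/28, 0.435714, 0.242857)

D_KL(P||M) = 0.0371 dits
D_KL(Q||M) = 0.0305 dits

JSD(P||Q) = 0.5 × 0.0371 + 0.5 × 0.0305 = 0.0338 dits

Unlike KL divergence, JSD is symmetric and bounded: 0 ≤ JSD ≤ log(2).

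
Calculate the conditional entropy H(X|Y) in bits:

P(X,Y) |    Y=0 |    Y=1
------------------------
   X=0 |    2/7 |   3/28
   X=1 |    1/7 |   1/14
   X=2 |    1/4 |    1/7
1.5298 bits

Using the chain rule: H(X|Y) = H(X,Y) - H(Y)

First, compute H(X,Y) = 2.4357 bits

Marginal P(Y) = (19/28, 9/28)
H(Y) = 0.9059 bits

H(X|Y) = H(X,Y) - H(Y) = 2.4357 - 0.9059 = 1.5298 bits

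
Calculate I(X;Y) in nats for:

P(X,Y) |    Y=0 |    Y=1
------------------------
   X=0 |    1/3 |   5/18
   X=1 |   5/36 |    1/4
0.0171 nats

Mutual information: I(X;Y) = H(X) + H(Y) - H(X,Y)

Marginals:
P(X) = (11/18, 7/18), H(X) = 0.6682 nats
P(Y) = (17/36, 19/36), H(Y) = 0.6916 nats

Joint entropy: H(X,Y) = 1.3428 nats

I(X;Y) = 0.6682 + 0.6916 - 1.3428 = 0.0171 nats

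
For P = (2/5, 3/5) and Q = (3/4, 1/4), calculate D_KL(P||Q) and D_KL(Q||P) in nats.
D_KL(P||Q) = 0.2738, D_KL(Q||P) = 0.2526

KL divergence is not symmetric: D_KL(P||Q) ≠ D_KL(Q||P) in general.

D_KL(P||Q) = 0.2738 nats
D_KL(Q||P) = 0.2526 nats

No, they are not equal!

This asymmetry is why KL divergence is not a true distance metric.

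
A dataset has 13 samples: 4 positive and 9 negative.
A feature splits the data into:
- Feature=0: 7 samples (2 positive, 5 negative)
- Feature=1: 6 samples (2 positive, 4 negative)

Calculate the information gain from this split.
0.0019 bits

Information Gain = H(Y) - H(Y|Feature)

Before split:
P(positive) = 4/13 = 0.3077
H(Y) = 0.8905 bits

After split:
Feature=0: H = 0.8631 bits (weight = 7/13)
Feature=1: H = 0.9183 bits (weight = 6/13)
H(Y|Feature) = (7/13)×0.8631 + (6/13)×0.9183 = 0.8886 bits

Information Gain = 0.8905 - 0.8886 = 0.0019 bits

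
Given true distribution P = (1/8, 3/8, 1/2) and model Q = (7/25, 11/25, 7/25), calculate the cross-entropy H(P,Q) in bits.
1.5920 bits

Cross-entropy: H(P,Q) = -Σ p(x) log q(x)

Alternatively: H(P,Q) = H(P) + D_KL(P||Q)
H(P) = 1.4056 bits
D_KL(P||Q) = 0.1863 bits

H(P,Q) = 1.4056 + 0.1863 = 1.5920 bits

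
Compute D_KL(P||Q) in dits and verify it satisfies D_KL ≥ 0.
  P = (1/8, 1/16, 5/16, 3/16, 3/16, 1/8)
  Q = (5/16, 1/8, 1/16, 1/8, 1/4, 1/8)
0.1595 dits

KL divergence satisfies the Gibbs inequality: D_KL(P||Q) ≥ 0 for all distributions P, Q.

D_KL(P||Q) = Σ p(x) log(p(x)/q(x))
Term by term:
  x=0: 1/8 × log_10[(1/8)/(5/16)] = -0.0497
  x=1: 1/16 × log_10[(1/16)/(1/8)] = -0.0188
  x=2: 5/16 × log_10[(5/16)/(1/16)] = 0.2184
  x=3: 3/16 × log_10[(3/16)/(1/8)] = 0.0330
  x=4: 3/16 × log_10[(3/16)/(1/4)] = -0.0234
  x=5: 1/8 × log_10[(1/8)/(1/8)] = 0.0000
D_KL(P||Q) = 0.1595 dits

D_KL(P||Q) = 0.1595 ≥ 0 ✓

This non-negativity is a fundamental property: relative entropy cannot be negative because it measures how different Q is from P.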